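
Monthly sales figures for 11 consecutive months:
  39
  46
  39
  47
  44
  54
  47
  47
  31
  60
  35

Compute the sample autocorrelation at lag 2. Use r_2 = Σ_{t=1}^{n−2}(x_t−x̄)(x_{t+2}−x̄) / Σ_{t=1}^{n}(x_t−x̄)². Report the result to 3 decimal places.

Mean x̄ = (39 + 46 + 39 + 47 + 44 + 54 + 47 + 47 + 31 + 60 + 35)/11 = 44.4545
Numerator Σ_{t=1}^{9}(x_t−x̄)(x_{t+2}−x̄) = 216.1322
Denominator Σ(x_t−x̄)² = 684.7273
r_2 = 216.1322 / 684.7273 = 0.316

0.316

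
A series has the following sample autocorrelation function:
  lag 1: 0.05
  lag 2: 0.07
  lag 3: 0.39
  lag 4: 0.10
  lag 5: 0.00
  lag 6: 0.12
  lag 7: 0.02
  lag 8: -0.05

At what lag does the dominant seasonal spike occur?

The largest autocorrelation is r_3 = 0.39; the remaining lags stay at or below 0.12.
The dominant spike at lag 3 indicates a seasonal period of 3.

3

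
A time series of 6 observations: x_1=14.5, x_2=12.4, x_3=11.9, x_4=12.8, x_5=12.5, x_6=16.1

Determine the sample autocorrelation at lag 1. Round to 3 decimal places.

-0.056

Mean x̄ = (14.5 + 12.4 + 11.9 + 12.8 + 12.5 + 16.1)/6 = 13.3667
Numerator Σ_{t=1}^{5}(x_t−x̄)(x_{t+1}−x̄) = -0.7244
Denominator Σ(x_t−x̄)² = 12.9133
r_1 = -0.7244 / 12.9133 = -0.056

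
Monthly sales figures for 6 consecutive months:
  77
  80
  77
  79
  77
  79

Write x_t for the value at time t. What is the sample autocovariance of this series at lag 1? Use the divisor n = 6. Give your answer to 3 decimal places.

Mean x̄ = (77 + 80 + 77 + 79 + 77 + 79)/6 = 78.1667
Deviations: -1.1667, 1.8333, -1.1667, 0.8333, -1.1667, 0.8333
Σ_{t=1}^{5}(x_t−x̄)(x_{t+1}−x̄) = -7.1944
γ_1 = -7.1944 / 6 = -1.199

-1.199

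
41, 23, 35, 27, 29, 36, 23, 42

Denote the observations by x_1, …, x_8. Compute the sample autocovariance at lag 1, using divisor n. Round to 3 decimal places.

-30.750

Mean x̄ = (41 + 23 + 35 + 27 + 29 + 36 + 23 + 42)/8 = 32.0000
Deviations: 9.0000, -9.0000, 3.0000, -5.0000, -3.0000, 4.0000, -9.0000, 10.0000
Σ_{t=1}^{7}(x_t−x̄)(x_{t+1}−x̄) = -246.0000
γ_1 = -246.0000 / 8 = -30.750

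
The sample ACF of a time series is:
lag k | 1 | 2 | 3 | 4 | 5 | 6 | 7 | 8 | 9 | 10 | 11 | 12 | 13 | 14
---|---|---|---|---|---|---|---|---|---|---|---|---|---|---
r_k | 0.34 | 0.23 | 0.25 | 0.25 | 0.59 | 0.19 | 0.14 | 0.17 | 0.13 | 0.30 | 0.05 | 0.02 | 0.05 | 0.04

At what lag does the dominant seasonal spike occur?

The largest autocorrelation is r_5 = 0.59; the remaining lags stay at or below 0.34. The elevated value at lag 1 (0.34), dropping to 0.23 at lag 2, reflects decaying short-term dependence rather than seasonality.
The dominant spike at lag 5 indicates a seasonal period of 5.

5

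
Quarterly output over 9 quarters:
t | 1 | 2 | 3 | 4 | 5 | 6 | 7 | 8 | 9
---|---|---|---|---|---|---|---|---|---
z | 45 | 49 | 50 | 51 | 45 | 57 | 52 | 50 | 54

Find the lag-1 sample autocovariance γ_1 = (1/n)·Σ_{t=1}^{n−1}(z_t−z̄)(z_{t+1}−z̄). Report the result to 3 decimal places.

-2.494

Mean z̄ = (45 + 49 + 50 + 51 + 45 + 57 + 52 + 50 + 54)/9 = 50.3333
Σ_{t=1}^{8}(z_t−z̄)(z_{t+1}−z̄) = -22.4444
γ_1 = -22.4444 / 9 = -2.494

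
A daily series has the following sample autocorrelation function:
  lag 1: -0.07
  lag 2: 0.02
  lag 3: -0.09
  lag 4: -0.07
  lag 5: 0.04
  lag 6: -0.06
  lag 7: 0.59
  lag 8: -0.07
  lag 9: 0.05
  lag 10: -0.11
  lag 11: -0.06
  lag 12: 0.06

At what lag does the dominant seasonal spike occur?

The largest autocorrelation is r_7 = 0.59; the remaining lags stay at or below 0.06.
The dominant spike at lag 7 indicates a seasonal period of 7.

7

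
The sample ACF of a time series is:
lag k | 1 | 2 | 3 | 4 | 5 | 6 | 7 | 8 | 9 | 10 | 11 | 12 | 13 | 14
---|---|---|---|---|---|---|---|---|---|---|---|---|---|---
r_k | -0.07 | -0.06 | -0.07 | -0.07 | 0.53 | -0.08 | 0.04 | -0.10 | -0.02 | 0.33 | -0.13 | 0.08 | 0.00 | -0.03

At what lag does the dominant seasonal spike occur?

5

The largest autocorrelation is r_5 = 0.53, with a weaker echo at lag 10 (0.33); the remaining lags stay at or below 0.08.
The dominant spike at lag 5 indicates a seasonal period of 5.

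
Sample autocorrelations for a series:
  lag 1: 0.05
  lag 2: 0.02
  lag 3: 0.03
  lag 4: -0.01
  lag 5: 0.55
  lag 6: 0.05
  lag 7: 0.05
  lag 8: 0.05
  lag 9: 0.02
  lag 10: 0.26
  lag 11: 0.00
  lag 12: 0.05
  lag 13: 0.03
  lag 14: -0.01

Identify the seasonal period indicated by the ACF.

The largest autocorrelation is r_5 = 0.55, with a weaker echo at lag 10 (0.26); the remaining lags stay at or below 0.05.
The dominant spike at lag 5 indicates a seasonal period of 5.

5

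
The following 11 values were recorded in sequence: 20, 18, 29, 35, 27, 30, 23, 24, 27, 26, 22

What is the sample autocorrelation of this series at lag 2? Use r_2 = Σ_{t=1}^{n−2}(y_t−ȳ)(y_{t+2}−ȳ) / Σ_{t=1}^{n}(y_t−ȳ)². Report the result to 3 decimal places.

-0.271

Mean ȳ = (20 + 18 + 29 + 35 + 27 + 30 + 23 + 24 + 27 + 26 + 22)/11 = 25.5455
Numerator Σ_{t=1}^{9}(y_t−ȳ)(y_{t+2}−ȳ) = -63.5041
Denominator Σ(y_t−ȳ)² = 234.7273
r_2 = -63.5041 / 234.7273 = -0.271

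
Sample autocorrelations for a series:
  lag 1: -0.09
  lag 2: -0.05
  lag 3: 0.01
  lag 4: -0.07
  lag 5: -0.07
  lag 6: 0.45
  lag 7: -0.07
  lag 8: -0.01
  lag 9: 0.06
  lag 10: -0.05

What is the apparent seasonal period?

6

The largest autocorrelation is r_6 = 0.45; the remaining lags stay at or below 0.06.
The dominant spike at lag 6 indicates a seasonal period of 6.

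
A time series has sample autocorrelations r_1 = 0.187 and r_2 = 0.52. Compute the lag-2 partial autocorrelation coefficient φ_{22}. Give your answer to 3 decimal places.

φ_{22} = (r_2 − r_1²) / (1 − r_1²)
r_1² = (0.187)² = 0.034969
Numerator = 0.52 − 0.0350 = 0.4850; denominator = 1 − 0.0350 = 0.9650
φ_{22} = 0.4850 / 0.9650 = 0.503

0.503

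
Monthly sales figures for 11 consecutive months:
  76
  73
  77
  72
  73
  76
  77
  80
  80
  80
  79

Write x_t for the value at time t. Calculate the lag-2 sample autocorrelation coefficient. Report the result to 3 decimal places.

Mean x̄ = (76 + 73 + 77 + 72 + 73 + 76 + 77 + 80 + 80 + 80 + 79)/11 = 76.6364
Numerator Σ_{t=1}^{9}(x_t−x̄)(x_{t+2}−x̄) = 35.2810
Denominator Σ(x_t−x̄)² = 88.5455
r_2 = 35.2810 / 88.5455 = 0.398

0.398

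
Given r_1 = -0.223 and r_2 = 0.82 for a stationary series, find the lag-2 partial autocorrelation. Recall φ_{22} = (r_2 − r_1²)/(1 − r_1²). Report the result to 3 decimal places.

φ_{22} = (r_2 − r_1²) / (1 − r_1²)
r_1² = (-0.223)² = 0.049729
Numerator = 0.82 − 0.0497 = 0.7703; denominator = 1 − 0.0497 = 0.9503
φ_{22} = 0.7703 / 0.9503 = 0.811

0.811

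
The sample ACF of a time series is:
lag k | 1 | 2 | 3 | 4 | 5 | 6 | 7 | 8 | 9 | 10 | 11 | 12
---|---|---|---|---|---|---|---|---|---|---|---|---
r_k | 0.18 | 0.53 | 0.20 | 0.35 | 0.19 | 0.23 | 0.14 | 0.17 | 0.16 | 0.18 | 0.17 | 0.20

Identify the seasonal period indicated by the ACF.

2

The largest autocorrelation is r_2 = 0.53, with weaker echoes at lags 4 (0.35) and 6 (0.23); the remaining lags stay at or below 0.20.
The dominant spike at lag 2 indicates a seasonal period of 2.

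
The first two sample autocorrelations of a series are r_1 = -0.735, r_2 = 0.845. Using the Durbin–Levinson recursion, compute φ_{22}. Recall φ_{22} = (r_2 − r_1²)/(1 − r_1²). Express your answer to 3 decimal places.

φ_{22} = (r_2 − r_1²) / (1 − r_1²)
r_1² = (-0.735)² = 0.540225
Numerator = 0.845 − 0.5402 = 0.3048; denominator = 1 − 0.5402 = 0.4598
φ_{22} = 0.3048 / 0.4598 = 0.663

0.663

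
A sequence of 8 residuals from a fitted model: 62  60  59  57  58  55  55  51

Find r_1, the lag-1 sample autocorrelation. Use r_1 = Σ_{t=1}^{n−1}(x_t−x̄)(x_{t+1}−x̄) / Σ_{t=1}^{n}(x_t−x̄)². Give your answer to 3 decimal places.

Mean x̄ = (62 + 60 + 59 + 57 + 58 + 55 + 55 + 51)/8 = 57.1250
Deviations from mean: 4.8750, 2.8750, 1.8750, -0.1250, 0.8750, -2.1250, -2.1250, -6.1250
Numerator Σ_{t=1}^{7}(x_t−x̄)(x_{t+1}−x̄) = 34.7344
Denominator Σ(x_t−x̄)² = 82.8750
r_1 = 34.7344 / 82.8750 = 0.419

0.419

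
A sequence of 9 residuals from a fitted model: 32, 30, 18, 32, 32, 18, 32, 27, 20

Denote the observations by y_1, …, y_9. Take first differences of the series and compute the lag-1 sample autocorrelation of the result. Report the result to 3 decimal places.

-0.482

First differences Δy: -2, -12, 14, 0, -14, 14, -5, -7
Mean of differences = -1.5000
Numerator Σ(Δy_t−Δȳ)(Δy_{t+1}−Δȳ) = -381.7500
Denominator Σ(Δy_t−Δȳ)² = 792.0000
r_1(Δy) = -381.7500 / 792.0000 = -0.482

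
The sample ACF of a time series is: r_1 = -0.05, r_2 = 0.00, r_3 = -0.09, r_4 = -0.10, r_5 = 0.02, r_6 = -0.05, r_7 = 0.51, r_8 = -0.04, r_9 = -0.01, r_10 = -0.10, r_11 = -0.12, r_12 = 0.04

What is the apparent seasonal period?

The largest autocorrelation is r_7 = 0.51; the remaining lags stay at or below 0.04.
The dominant spike at lag 7 indicates a seasonal period of 7.

7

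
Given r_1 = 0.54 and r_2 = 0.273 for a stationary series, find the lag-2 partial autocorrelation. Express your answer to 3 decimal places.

-0.026

φ_{22} = (r_2 − r_1²) / (1 − r_1²)
r_1² = (0.54)² = 0.2916
Numerator = 0.273 − 0.2916 = -0.0186; denominator = 1 − 0.2916 = 0.7084
φ_{22} = -0.0186 / 0.7084 = -0.026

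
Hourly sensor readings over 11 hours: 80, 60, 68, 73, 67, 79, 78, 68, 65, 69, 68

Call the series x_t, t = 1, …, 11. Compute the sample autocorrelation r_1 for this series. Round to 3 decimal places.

Mean x̄ = (80 + 60 + 68 + 73 + 67 + 79 + 78 + 68 + 65 + 69 + 68)/11 = 70.4545
Numerator Σ_{t=1}^{10}(x_t−x̄)(x_{t+1}−x̄) = -47.8430
Denominator Σ(x_t−x̄)² = 398.7273
r_1 = -47.8430 / 398.7273 = -0.120

-0.120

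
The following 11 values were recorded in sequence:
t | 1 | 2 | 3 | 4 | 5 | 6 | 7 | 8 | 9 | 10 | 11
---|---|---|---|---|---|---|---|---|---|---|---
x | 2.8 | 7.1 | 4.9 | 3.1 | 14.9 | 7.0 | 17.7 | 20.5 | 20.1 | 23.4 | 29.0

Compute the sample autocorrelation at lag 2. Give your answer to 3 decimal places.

Mean x̄ = (2.8 + 7.1 + 4.9 + 3.1 + 14.9 + 7.0 + 17.7 + 20.5 + 20.1 + 23.4 + 29.0)/11 = 13.6818
Numerator Σ_{t=1}^{9}(x_t−x̄)(x_{t+2}−x̄) = 374.9193
Denominator Σ(x_t−x̄)² = 829.8764
r_2 = 374.9193 / 829.8764 = 0.452

0.452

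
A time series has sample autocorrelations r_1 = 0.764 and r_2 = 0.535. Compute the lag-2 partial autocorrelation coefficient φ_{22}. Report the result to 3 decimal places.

φ_{22} = (r_2 − r_1²) / (1 − r_1²)
r_1² = (0.764)² = 0.583696
Numerator = 0.535 − 0.5837 = -0.0487; denominator = 1 − 0.5837 = 0.4163
φ_{22} = -0.0487 / 0.4163 = -0.117

-0.117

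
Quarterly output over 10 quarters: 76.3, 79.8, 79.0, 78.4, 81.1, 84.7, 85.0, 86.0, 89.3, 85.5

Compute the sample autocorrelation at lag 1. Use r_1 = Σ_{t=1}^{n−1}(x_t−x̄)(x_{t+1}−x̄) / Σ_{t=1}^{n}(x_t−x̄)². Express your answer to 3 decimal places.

0.654

Mean x̄ = (76.3 + 79.8 + 79.0 + 78.4 + 81.1 + 84.7 + 85.0 + 86.0 + 89.3 + 85.5)/10 = 82.5100
Numerator Σ_{t=1}^{9}(x_t−x̄)(x_{t+1}−x̄) = 101.6169
Denominator Σ(x_t−x̄)² = 155.3290
r_1 = 101.6169 / 155.3290 = 0.654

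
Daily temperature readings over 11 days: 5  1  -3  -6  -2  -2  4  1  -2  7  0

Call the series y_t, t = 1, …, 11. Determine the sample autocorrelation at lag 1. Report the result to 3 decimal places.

Mean ȳ = (5 + 1 − 3 − 6 − 2 − 2 + 4 + 1 − 2 + 7 + 0)/11 = 0.2727
Numerator Σ_{t=1}^{10}(y_t−ȳ)(y_{t+1}−ȳ) = 16.4711
Denominator Σ(y_t−ȳ)² = 148.1818
r_1 = 16.4711 / 148.1818 = 0.111

0.111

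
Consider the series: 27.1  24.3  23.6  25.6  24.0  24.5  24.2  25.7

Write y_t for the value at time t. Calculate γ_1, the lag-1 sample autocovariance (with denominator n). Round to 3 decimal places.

-0.260

Mean ȳ = (27.1 + 24.3 + 23.6 + 25.6 + 24.0 + 24.5 + 24.2 + 25.7)/8 = 24.8750
Deviations: 2.2250, -0.5750, -1.2750, 0.7250, -0.8750, -0.3750, -0.6750, 0.8250
Σ_{t=1}^{7}(y_t−ȳ)(y_{t+1}−ȳ) = -2.0806
γ_1 = -2.0806 / 8 = -0.260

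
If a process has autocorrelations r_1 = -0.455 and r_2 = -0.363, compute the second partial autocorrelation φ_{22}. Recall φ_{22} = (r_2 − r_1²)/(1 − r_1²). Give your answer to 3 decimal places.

-0.719

φ_{22} = (r_2 − r_1²) / (1 − r_1²)
r_1² = (-0.455)² = 0.207025
Numerator = -0.363 − 0.2070 = -0.5700; denominator = 1 − 0.2070 = 0.7930
φ_{22} = -0.5700 / 0.7930 = -0.719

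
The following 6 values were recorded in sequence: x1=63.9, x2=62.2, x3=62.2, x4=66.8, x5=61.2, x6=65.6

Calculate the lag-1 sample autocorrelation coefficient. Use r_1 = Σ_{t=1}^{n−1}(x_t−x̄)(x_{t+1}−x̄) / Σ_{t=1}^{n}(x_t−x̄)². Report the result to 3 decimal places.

-0.639

Mean x̄ = (63.9 + 62.2 + 62.2 + 66.8 + 61.2 + 65.6)/6 = 63.6500
Deviations from mean: 0.2500, -1.4500, -1.4500, 3.1500, -2.4500, 1.9500
Σ(x_t−x̄)(x_{t+1}−x̄) = (-0.3625) + (2.1025) + (-4.5675) + (-7.7175) + (-4.7775) = -15.3225
Denominator Σ(x_t−x̄)² = 23.9950
r_1 = -15.3225 / 23.9950 = -0.639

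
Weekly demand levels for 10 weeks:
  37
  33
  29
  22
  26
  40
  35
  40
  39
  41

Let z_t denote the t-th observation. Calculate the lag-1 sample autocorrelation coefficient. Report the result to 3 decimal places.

0.484

Mean z̄ = (37 + 33 + 29 + 22 + 26 + 40 + 35 + 40 + 39 + 41)/10 = 34.2000
Numerator Σ_{t=1}^{9}(z_t−z̄)(z_{t+1}−z̄) = 188.5600
Denominator Σ(z_t−z̄)² = 389.6000
r_1 = 188.5600 / 389.6000 = 0.484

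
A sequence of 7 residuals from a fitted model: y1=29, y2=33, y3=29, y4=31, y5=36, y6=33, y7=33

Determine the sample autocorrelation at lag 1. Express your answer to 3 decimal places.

-0.053

Mean ȳ = (29 + 33 + 29 + 31 + 36 + 33 + 33)/7 = 32.0000
Deviations from mean: -3.0000, 1.0000, -3.0000, -1.0000, 4.0000, 1.0000, 1.0000
Σ(y_t−ȳ)(y_{t+1}−ȳ) = (-3.0000) + (-3.0000) + (3.0000) + (-4.0000) + (4.0000) + (1.0000) = -2.0000
Denominator Σ(y_t−ȳ)² = 38.0000
r_1 = -2.0000 / 38.0000 = -0.053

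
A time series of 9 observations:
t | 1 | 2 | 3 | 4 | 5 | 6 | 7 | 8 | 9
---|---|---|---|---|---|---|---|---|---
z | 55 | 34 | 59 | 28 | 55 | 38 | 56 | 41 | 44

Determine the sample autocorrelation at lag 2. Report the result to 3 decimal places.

Mean z̄ = (55 + 34 + 59 + 28 + 55 + 38 + 56 + 41 + 44)/9 = 45.5556
Numerator Σ_{t=1}^{7}(z_t−z̄)(z_{t+2}−z̄) = 706.2716
Denominator Σ(z_t−z̄)² = 990.2222
r_2 = 706.2716 / 990.2222 = 0.713

0.713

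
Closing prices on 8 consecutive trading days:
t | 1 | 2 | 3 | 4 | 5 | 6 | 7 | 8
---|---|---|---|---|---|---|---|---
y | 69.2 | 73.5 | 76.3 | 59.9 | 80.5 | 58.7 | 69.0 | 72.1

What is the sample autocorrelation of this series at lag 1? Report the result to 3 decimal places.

Mean ȳ = (69.2 + 73.5 + 76.3 + 59.9 + 80.5 + 58.7 + 69.0 + 72.1)/8 = 69.9000
Deviations from mean: -0.7000, 3.6000, 6.4000, -10.0000, 10.6000, -11.2000, -0.9000, 2.2000
Numerator Σ_{t=1}^{7}(y_t−ȳ)(y_{t+1}−ȳ) = -260.1000
Denominator Σ(y_t−ȳ)² = 397.8600
r_1 = -260.1000 / 397.8600 = -0.654

-0.654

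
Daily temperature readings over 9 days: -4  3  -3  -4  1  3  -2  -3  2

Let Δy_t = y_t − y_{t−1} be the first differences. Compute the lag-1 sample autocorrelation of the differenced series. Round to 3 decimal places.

-0.229

First differences Δy: 7, -6, -1, 5, 2, -5, -1, 5
Mean of differences = 0.7500
Numerator Σ(Δy_t−Δȳ)(Δy_{t+1}−Δȳ) = -37.0625
Denominator Σ(Δy_t−Δȳ)² = 161.5000
r_1(Δy) = -37.0625 / 161.5000 = -0.229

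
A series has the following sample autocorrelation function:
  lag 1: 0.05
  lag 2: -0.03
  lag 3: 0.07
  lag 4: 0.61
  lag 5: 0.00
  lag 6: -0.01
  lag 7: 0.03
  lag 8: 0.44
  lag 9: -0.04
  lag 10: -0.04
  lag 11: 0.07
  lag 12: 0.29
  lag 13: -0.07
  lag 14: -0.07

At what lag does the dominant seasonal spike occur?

4

The largest autocorrelation is r_4 = 0.61, with weaker echoes at lags 8 (0.44) and 12 (0.29); the remaining lags stay at or below 0.07.
The dominant spike at lag 4 indicates a seasonal period of 4.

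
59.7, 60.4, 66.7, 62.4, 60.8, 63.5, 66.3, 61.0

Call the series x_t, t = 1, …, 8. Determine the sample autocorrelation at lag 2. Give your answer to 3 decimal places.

-0.538

Mean x̄ = (59.7 + 60.4 + 66.7 + 62.4 + 60.8 + 63.5 + 66.3 + 61.0)/8 = 62.6000
Σ(x_t−x̄)(x_{t+2}−x̄) = (-11.8900) + (0.4400) + (-7.3800) + (-0.1800) + (-6.6600) + (-1.4400) = -27.1100
Denominator Σ(x_t−x̄)² = 50.4000
r_2 = -27.1100 / 50.4000 = -0.538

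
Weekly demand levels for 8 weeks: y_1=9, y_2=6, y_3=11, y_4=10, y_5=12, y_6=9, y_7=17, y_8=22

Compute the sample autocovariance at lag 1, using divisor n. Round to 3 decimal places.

7.625

Mean ȳ = (9 + 6 + 11 + 10 + 12 + 9 + 17 + 22)/8 = 12.0000
Deviations: -3.0000, -6.0000, -1.0000, -2.0000, 0.0000, -3.0000, 5.0000, 10.0000
Σ_{t=1}^{7}(y_t−ȳ)(y_{t+1}−ȳ) = 61.0000
γ_1 = 61.0000 / 8 = 7.625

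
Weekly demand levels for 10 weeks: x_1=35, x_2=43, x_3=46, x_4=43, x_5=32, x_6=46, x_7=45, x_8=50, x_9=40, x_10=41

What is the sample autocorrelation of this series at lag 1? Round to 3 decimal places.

Mean x̄ = (35 + 43 + 46 + 43 + 32 + 46 + 45 + 50 + 40 + 41)/10 = 42.1000
Numerator Σ_{t=1}^{9}(x_t−x̄)(x_{t+1}−x̄) = -27.9100
Denominator Σ(x_t−x̄)² = 260.9000
r_1 = -27.9100 / 260.9000 = -0.107

-0.107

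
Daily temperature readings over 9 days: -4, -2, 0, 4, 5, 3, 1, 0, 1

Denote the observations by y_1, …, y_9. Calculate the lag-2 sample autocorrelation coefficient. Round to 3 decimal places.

-0.048

Mean ȳ = (-4 − 2 + 0 + 4 + 5 + 3 + 1 + 0 + 1)/9 = 0.8889
Σ(y_t−ȳ)(y_{t+2}−ȳ) = (4.3457) + (-8.9877) + (-3.6543) + (6.5679) + (0.4568) + (-1.8765) + (0.0123) = -3.1358
Denominator Σ(y_t−ȳ)² = 64.8889
r_2 = -3.1358 / 64.8889 = -0.048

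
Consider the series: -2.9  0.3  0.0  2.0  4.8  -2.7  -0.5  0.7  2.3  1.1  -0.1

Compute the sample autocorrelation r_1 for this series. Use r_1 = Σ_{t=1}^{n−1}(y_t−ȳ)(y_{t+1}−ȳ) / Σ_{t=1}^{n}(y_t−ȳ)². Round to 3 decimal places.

-0.064

Mean ȳ = (-2.9 + 0.3 + 0.0 + 2.0 + 4.8 − 2.7 − 0.5 + 0.7 + 2.3 + 1.1 − 0.1)/11 = 0.4545
Numerator Σ_{t=1}^{10}(y_t−ȳ)(y_{t+1}−ȳ) = -3.0430
Denominator Σ(y_t−ȳ)² = 47.8073
r_1 = -3.0430 / 47.8073 = -0.064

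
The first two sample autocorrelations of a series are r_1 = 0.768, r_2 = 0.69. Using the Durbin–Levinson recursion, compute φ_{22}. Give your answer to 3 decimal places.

φ_{22} = (r_2 − r_1²) / (1 − r_1²)
r_1² = (0.768)² = 0.589824
Numerator = 0.69 − 0.5898 = 0.1002; denominator = 1 − 0.5898 = 0.4102
φ_{22} = 0.1002 / 0.4102 = 0.244

0.244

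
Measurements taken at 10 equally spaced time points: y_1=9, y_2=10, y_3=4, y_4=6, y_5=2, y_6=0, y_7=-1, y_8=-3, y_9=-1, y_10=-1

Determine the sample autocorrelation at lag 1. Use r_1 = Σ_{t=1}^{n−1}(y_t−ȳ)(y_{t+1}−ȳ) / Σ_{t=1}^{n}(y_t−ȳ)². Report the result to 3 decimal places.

Mean ȳ = (9 + 10 + 4 + 6 + 2 + 0 − 1 − 3 − 1 − 1)/10 = 2.5000
Numerator Σ_{t=1}^{9}(y_t−ȳ)(y_{t+1}−ȳ) = 124.2500
Denominator Σ(y_t−ȳ)² = 186.5000
r_1 = 124.2500 / 186.5000 = 0.666

0.666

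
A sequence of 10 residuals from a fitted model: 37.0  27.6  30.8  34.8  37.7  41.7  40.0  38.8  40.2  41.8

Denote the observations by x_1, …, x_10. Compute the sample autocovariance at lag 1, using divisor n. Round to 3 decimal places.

Mean x̄ = (37.0 + 27.6 + 30.8 + 34.8 + 37.7 + 41.7 + 40.0 + 38.8 + 40.2 + 41.8)/10 = 37.0400
Σ_{t=1}^{9}(x_t−x̄)(x_{t+1}−x̄) = 114.4644
γ_1 = 114.4644 / 10 = 11.446

11.446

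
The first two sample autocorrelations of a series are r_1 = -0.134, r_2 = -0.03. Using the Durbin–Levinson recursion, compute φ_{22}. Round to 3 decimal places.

-0.049

φ_{22} = (r_2 − r_1²) / (1 − r_1²)
r_1² = (-0.134)² = 0.017956
Numerator = -0.03 − 0.0180 = -0.0480; denominator = 1 − 0.0180 = 0.9820
φ_{22} = -0.0480 / 0.9820 = -0.049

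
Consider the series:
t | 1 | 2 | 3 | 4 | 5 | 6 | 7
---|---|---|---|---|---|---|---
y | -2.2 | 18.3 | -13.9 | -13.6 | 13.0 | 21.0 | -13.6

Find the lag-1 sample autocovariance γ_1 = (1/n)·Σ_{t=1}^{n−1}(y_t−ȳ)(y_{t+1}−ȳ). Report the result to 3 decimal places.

-46.933

Mean ȳ = (-2.2 + 18.3 − 13.9 − 13.6 + 13.0 + 21.0 − 13.6)/7 = 1.2857
Deviations: -3.4857, 17.0143, -15.1857, -14.8857, 11.7143, 19.7143, -14.8857
Σ_{t=1}^{6}(y_t−ȳ)(y_{t+1}−ȳ) = -328.5288
γ_1 = -328.5288 / 7 = -46.933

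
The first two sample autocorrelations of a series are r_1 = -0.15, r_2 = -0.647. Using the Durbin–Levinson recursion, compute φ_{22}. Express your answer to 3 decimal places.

φ_{22} = (r_2 − r_1²) / (1 − r_1²)
r_1² = (-0.15)² = 0.0225
Numerator = -0.647 − 0.0225 = -0.6695; denominator = 1 − 0.0225 = 0.9775
φ_{22} = -0.6695 / 0.9775 = -0.685

-0.685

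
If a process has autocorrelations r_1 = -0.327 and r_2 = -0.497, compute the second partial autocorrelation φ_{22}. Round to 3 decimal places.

-0.676

φ_{22} = (r_2 − r_1²) / (1 − r_1²)
r_1² = (-0.327)² = 0.106929
Numerator = -0.497 − 0.1069 = -0.6039; denominator = 1 − 0.1069 = 0.8931
φ_{22} = -0.6039 / 0.8931 = -0.676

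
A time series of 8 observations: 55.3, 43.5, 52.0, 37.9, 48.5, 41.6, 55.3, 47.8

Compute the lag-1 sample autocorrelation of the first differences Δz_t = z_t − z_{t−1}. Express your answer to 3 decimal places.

-0.780

First differences Δz: -11.8, 8.5, -14.1, 10.6, -6.9, 13.7, -7.5
Mean of differences = -1.0714
Numerator Σ(Δz_t−Δz̄)(Δz_{t+1}−Δz̄) = -628.5351
Denominator Σ(Δz_t−Δz̄)² = 806.1743
r_1(Δz) = -628.5351 / 806.1743 = -0.780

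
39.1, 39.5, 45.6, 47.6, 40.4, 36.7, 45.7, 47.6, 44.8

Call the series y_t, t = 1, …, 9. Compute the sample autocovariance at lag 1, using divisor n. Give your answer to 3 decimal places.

Mean ȳ = (39.1 + 39.5 + 45.6 + 47.6 + 40.4 + 36.7 + 45.7 + 47.6 + 44.8)/9 = 43.0000
Σ_{t=1}^{8}(y_t−ȳ)(y_{t+1}−ȳ) = 24.6200
γ_1 = 24.6200 / 9 = 2.736

2.736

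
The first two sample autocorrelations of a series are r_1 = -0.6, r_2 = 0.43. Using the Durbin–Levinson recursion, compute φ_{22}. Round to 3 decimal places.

0.109

φ_{22} = (r_2 − r_1²) / (1 − r_1²)
r_1² = (-0.6)² = 0.36
Numerator = 0.43 − 0.3600 = 0.0700; denominator = 1 − 0.3600 = 0.6400
φ_{22} = 0.0700 / 0.6400 = 0.109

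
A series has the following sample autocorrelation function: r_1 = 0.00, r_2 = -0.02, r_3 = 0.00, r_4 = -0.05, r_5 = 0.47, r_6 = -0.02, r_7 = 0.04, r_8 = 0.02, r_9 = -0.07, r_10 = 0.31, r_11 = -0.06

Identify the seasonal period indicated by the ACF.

5

The largest autocorrelation is r_5 = 0.47, with a weaker echo at lag 10 (0.31); the remaining lags stay at or below 0.04.
The dominant spike at lag 5 indicates a seasonal period of 5.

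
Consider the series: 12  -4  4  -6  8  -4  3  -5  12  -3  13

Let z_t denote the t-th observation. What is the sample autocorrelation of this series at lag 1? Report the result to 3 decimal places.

-0.620

Mean z̄ = (12 − 4 + 4 − 6 + 8 − 4 + 3 − 5 + 12 − 3 + 13)/11 = 2.7273
Numerator Σ_{t=1}^{10}(z_t−z̄)(z_{t+1}−z̄) = -351.0744
Denominator Σ(z_t−z̄)² = 566.1818
r_1 = -351.0744 / 566.1818 = -0.620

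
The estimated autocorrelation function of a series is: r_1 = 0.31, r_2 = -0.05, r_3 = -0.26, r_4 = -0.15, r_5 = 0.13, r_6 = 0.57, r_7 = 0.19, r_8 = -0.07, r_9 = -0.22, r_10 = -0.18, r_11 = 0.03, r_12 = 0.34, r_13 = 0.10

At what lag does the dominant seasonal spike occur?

6

The largest autocorrelation is r_6 = 0.57, with a weaker echo at lag 12 (0.34); the remaining lags stay at or below 0.31.
The dominant spike at lag 6 indicates a seasonal period of 6.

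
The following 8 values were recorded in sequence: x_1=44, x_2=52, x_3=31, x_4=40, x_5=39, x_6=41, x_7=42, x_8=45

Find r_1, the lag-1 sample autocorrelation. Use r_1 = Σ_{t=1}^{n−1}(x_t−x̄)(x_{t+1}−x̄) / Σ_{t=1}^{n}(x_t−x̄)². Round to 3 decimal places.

Mean x̄ = (44 + 52 + 31 + 40 + 39 + 41 + 42 + 45)/8 = 41.7500
Numerator Σ_{t=1}^{7}(x_t−x̄)(x_{t+1}−x̄) = -60.8125
Denominator Σ(x_t−x̄)² = 247.5000
r_1 = -60.8125 / 247.5000 = -0.246

-0.246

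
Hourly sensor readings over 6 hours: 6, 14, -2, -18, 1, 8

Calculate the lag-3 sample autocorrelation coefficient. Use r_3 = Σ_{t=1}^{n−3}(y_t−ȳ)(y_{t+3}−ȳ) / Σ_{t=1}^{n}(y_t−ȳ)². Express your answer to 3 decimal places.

-0.191

Mean ȳ = (6 + 14 − 2 − 18 + 1 + 8)/6 = 1.5000
Deviations from mean: 4.5000, 12.5000, -3.5000, -19.5000, -0.5000, 6.5000
Σ(y_t−ȳ)(y_{t+3}−ȳ) = (-87.7500) + (-6.2500) + (-22.7500) = -116.7500
Denominator Σ(y_t−ȳ)² = 611.5000
r_3 = -116.7500 / 611.5000 = -0.191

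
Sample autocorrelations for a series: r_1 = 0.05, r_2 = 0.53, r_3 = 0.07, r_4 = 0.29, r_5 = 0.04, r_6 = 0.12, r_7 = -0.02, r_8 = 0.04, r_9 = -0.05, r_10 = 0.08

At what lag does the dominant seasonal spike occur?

The largest autocorrelation is r_2 = 0.53, with a weaker echo at lag 4 (0.29); the remaining lags stay at or below 0.12.
The dominant spike at lag 2 indicates a seasonal period of 2.

2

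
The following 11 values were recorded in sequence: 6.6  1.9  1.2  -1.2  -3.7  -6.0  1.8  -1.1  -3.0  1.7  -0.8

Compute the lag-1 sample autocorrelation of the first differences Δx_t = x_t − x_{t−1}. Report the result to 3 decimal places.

-0.293

First differences Δx: -4.7, -0.7, -2.4, -2.5, -2.3, 7.8, -2.9, -1.9, 4.7, -2.5
Mean of differences = -0.7400
Numerator Σ(Δx_t−Δx̄)(Δx_{t+1}−Δx̄) = -39.7056
Denominator Σ(Δx_t−Δx̄)² = 135.6040
r_1(Δx) = -39.7056 / 135.6040 = -0.293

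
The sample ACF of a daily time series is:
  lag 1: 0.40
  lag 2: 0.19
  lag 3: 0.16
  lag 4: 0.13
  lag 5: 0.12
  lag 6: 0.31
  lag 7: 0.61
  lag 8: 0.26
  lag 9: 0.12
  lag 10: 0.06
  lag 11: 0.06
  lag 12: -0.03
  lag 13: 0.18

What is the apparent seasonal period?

7

The largest autocorrelation is r_7 = 0.61; the remaining lags stay at or below 0.40. The elevated value at lag 1 (0.40), dropping to 0.19 at lag 2, reflects decaying short-term dependence rather than seasonality.
The dominant spike at lag 7 indicates a seasonal period of 7.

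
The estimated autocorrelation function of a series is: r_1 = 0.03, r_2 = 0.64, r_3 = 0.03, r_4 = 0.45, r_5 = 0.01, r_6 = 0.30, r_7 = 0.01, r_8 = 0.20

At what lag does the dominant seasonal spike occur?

The largest autocorrelation is r_2 = 0.64, with weaker echoes at lags 4 (0.45), 6 (0.30) and 8 (0.20); the remaining lags stay at or below 0.03.
The dominant spike at lag 2 indicates a seasonal period of 2.

2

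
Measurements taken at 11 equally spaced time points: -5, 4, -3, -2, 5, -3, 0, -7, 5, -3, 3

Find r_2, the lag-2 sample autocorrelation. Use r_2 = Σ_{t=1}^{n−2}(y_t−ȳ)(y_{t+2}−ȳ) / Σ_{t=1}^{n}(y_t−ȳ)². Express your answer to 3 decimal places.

Mean ȳ = (-5 + 4 − 3 − 2 + 5 − 3 + 0 − 7 + 5 − 3 + 3)/11 = -0.5455
Numerator Σ_{t=1}^{9}(y_t−ȳ)(y_{t+2}−ȳ) = 51.6777
Denominator Σ(y_t−ȳ)² = 176.7273
r_2 = 51.6777 / 176.7273 = 0.292

0.292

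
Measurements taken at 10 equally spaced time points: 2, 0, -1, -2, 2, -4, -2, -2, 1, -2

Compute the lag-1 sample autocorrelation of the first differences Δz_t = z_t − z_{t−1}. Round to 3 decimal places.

First differences Δz: -2, -1, -1, 4, -6, 2, 0, 3, -3
Mean of differences = -0.4444
Numerator Σ(Δz_t−Δz̄)(Δz_{t+1}−Δz̄) = -45.7531
Denominator Σ(Δz_t−Δz̄)² = 78.2222
r_1(Δz) = -45.7531 / 78.2222 = -0.585

-0.585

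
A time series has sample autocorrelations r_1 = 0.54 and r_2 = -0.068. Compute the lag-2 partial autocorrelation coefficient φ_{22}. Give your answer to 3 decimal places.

φ_{22} = (r_2 − r_1²) / (1 − r_1²)
r_1² = (0.54)² = 0.2916
Numerator = -0.068 − 0.2916 = -0.3596; denominator = 1 − 0.2916 = 0.7084
φ_{22} = -0.3596 / 0.7084 = -0.508

-0.508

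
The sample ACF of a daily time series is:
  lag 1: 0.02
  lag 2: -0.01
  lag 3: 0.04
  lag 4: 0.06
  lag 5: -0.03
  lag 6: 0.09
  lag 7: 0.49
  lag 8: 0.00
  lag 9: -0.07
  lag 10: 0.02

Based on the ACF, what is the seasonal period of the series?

7

The largest autocorrelation is r_7 = 0.49; the remaining lags stay at or below 0.09.
The dominant spike at lag 7 indicates a seasonal period of 7.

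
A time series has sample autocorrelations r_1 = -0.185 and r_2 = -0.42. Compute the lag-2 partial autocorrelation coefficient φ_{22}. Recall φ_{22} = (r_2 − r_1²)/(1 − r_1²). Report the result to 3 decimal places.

-0.470

φ_{22} = (r_2 − r_1²) / (1 − r_1²)
r_1² = (-0.185)² = 0.034225
Numerator = -0.42 − 0.0342 = -0.4542; denominator = 1 − 0.0342 = 0.9658
φ_{22} = -0.4542 / 0.9658 = -0.470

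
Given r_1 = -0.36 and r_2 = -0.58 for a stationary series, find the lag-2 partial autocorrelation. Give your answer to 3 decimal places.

-0.815

φ_{22} = (r_2 − r_1²) / (1 − r_1²)
r_1² = (-0.36)² = 0.1296
Numerator = -0.58 − 0.1296 = -0.7096; denominator = 1 − 0.1296 = 0.8704
φ_{22} = -0.7096 / 0.8704 = -0.815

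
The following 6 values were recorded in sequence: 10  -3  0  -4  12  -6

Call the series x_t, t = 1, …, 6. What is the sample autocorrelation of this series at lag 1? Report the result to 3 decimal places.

Mean x̄ = (10 − 3 + 0 − 4 + 12 − 6)/6 = 1.5000
Σ(x_t−x̄)(x_{t+1}−x̄) = (-38.2500) + (6.7500) + (8.2500) + (-57.7500) + (-78.7500) = -159.7500
Denominator Σ(x_t−x̄)² = 291.5000
r_1 = -159.7500 / 291.5000 = -0.548

-0.548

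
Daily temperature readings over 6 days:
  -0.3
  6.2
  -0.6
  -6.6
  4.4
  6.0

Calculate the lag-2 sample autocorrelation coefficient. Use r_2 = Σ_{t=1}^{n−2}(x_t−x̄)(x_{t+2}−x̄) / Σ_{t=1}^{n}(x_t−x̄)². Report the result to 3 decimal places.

-0.618

Mean x̄ = (-0.3 + 6.2 − 0.6 − 6.6 + 4.4 + 6.0)/6 = 1.5167
Σ(x_t−x̄)(x_{t+2}−x̄) = (3.8453) + (-38.0131) + (-6.1031) + (-36.3897) = -76.6606
Denominator Σ(x_t−x̄)² = 124.0083
r_2 = -76.6606 / 124.0083 = -0.618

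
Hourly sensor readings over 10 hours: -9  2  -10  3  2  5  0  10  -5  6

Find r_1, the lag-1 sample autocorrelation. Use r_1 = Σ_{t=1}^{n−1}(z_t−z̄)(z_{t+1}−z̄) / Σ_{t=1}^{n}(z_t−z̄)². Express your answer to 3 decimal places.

Mean z̄ = (-9 + 2 − 10 + 3 + 2 + 5 + 0 + 10 − 5 + 6)/10 = 0.4000
Numerator Σ_{t=1}^{9}(z_t−z̄)(z_{t+1}−z̄) = -134.9600
Denominator Σ(z_t−z̄)² = 382.4000
r_1 = -134.9600 / 382.4000 = -0.353

-0.353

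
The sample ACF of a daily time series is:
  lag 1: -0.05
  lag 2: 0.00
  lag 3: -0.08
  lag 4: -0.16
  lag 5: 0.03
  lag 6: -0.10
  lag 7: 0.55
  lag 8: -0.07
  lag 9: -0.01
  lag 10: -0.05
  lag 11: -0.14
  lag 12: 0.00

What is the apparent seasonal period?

7

The largest autocorrelation is r_7 = 0.55; the remaining lags stay at or below 0.03.
The dominant spike at lag 7 indicates a seasonal period of 7.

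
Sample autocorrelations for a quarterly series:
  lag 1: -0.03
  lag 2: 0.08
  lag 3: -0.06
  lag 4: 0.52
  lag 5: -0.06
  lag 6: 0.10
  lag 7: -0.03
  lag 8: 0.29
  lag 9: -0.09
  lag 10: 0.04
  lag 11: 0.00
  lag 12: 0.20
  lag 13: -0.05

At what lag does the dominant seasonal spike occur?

The largest autocorrelation is r_4 = 0.52, with weaker echoes at lags 8 (0.29) and 12 (0.20); the remaining lags stay at or below 0.10.
The dominant spike at lag 4 indicates a seasonal period of 4.

4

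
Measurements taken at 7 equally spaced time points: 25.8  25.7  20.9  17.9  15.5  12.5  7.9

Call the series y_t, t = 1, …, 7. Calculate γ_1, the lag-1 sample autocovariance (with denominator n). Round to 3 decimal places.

Mean ȳ = (25.8 + 25.7 + 20.9 + 17.9 + 15.5 + 12.5 + 7.9)/7 = 18.0286
Deviations: 7.7714, 7.6714, 2.8714, -0.1286, -2.5286, -5.5286, -10.1286
Σ_{t=1}^{6}(y_t−ȳ)(y_{t+1}−ȳ) = 151.5778
γ_1 = 151.5778 / 7 = 21.654

21.654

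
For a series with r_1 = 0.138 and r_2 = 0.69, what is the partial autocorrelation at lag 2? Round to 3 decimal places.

0.684

φ_{22} = (r_2 − r_1²) / (1 − r_1²)
r_1² = (0.138)² = 0.019044
Numerator = 0.69 − 0.0190 = 0.6710; denominator = 1 − 0.0190 = 0.9810
φ_{22} = 0.6710 / 0.9810 = 0.684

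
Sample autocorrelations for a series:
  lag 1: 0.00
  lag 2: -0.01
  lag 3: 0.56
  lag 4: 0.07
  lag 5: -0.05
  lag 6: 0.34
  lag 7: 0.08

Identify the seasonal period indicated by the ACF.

The largest autocorrelation is r_3 = 0.56, with a weaker echo at lag 6 (0.34); the remaining lags stay at or below 0.08.
The dominant spike at lag 3 indicates a seasonal period of 3.

3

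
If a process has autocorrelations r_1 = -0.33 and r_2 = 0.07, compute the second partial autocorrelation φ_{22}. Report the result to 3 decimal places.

-0.044

φ_{22} = (r_2 − r_1²) / (1 − r_1²)
r_1² = (-0.33)² = 0.1089
Numerator = 0.07 − 0.1089 = -0.0389; denominator = 1 − 0.1089 = 0.8911
φ_{22} = -0.0389 / 0.8911 = -0.044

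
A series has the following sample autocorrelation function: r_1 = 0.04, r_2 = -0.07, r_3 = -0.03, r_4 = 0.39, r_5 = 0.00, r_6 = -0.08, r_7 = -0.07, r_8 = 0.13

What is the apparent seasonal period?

4

The largest autocorrelation is r_4 = 0.39; the remaining lags stay at or below 0.13.
The dominant spike at lag 4 indicates a seasonal period of 4.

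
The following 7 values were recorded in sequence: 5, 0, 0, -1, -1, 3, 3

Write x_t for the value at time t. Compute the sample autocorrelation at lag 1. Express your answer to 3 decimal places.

0.121

Mean x̄ = (5 + 0 + 0 − 1 − 1 + 3 + 3)/7 = 1.2857
Deviations from mean: 3.7143, -1.2857, -1.2857, -2.2857, -2.2857, 1.7143, 1.7143
Numerator Σ_{t=1}^{6}(x_t−x̄)(x_{t+1}−x̄) = 4.0612
Denominator Σ(x_t−x̄)² = 33.4286
r_1 = 4.0612 / 33.4286 = 0.121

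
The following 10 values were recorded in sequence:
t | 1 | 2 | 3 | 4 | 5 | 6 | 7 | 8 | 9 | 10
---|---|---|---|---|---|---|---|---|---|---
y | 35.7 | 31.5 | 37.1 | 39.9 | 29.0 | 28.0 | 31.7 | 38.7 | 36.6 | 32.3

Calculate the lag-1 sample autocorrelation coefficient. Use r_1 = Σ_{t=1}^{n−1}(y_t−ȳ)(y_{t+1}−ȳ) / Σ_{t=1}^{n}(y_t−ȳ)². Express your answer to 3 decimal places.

Mean ȳ = (35.7 + 31.5 + 37.1 + 39.9 + 29.0 + 28.0 + 31.7 + 38.7 + 36.6 + 32.3)/10 = 34.0500
Numerator Σ_{t=1}^{9}(y_t−ȳ)(y_{t+1}−ȳ) = 17.5525
Denominator Σ(y_t−ȳ)² = 151.5650
r_1 = 17.5525 / 151.5650 = 0.116

0.116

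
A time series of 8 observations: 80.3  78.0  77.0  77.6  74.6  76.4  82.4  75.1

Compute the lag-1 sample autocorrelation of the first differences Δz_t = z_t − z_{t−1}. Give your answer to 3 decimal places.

-0.343

First differences Δz: -2.3, -1.0, 0.6, -3.0, 1.8, 6.0, -7.3
Mean of differences = -0.7429
Numerator Σ(Δz_t−Δz̄)(Δz_{t+1}−Δz̄) = -35.7833
Denominator Σ(Δz_t−Δz̄)² = 104.3171
r_1(Δz) = -35.7833 / 104.3171 = -0.343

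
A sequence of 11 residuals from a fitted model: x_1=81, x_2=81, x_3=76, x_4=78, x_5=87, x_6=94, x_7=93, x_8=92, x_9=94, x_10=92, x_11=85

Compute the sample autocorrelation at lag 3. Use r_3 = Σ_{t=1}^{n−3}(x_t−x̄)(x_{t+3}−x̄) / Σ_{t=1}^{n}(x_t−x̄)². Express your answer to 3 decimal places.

Mean x̄ = (81 + 81 + 76 + 78 + 87 + 94 + 93 + 92 + 94 + 92 + 85)/11 = 86.6364
Numerator Σ_{t=1}^{8}(x_t−x̄)(x_{t+3}−x̄) = -5.1240
Denominator Σ(x_t−x̄)² = 460.5455
r_3 = -5.1240 / 460.5455 = -0.011

-0.011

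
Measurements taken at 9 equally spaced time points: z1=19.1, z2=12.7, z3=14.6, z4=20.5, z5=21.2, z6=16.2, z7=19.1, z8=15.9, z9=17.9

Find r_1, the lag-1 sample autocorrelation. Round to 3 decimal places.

-0.024

Mean z̄ = (19.1 + 12.7 + 14.6 + 20.5 + 21.2 + 16.2 + 19.1 + 15.9 + 17.9)/9 = 17.4667
Numerator Σ_{t=1}^{8}(z_t−z̄)(z_{t+1}−z̄) = -1.5278
Denominator Σ(z_t−z̄)² = 63.6600
r_1 = -1.5278 / 63.6600 = -0.024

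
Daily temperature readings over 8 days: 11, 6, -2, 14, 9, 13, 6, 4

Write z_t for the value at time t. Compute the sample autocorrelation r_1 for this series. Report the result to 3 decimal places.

-0.195

Mean z̄ = (11 + 6 − 2 + 14 + 9 + 13 + 6 + 4)/8 = 7.6250
Σ(z_t−z̄)(z_{t+1}−z̄) = (-5.4844) + (15.6406) + (-61.3594) + (8.7656) + (7.3906) + (-8.7344) + (5.8906) = -37.8906
Denominator Σ(z_t−z̄)² = 193.8750
r_1 = -37.8906 / 193.8750 = -0.195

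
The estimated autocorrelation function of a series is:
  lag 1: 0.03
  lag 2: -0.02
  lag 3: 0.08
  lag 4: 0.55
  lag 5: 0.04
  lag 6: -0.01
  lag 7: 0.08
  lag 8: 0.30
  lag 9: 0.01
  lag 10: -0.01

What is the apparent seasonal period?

4

The largest autocorrelation is r_4 = 0.55, with a weaker echo at lag 8 (0.30); the remaining lags stay at or below 0.08.
The dominant spike at lag 4 indicates a seasonal period of 4.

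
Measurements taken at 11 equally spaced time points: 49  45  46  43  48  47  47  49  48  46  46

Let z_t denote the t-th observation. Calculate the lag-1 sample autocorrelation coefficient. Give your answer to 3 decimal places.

Mean z̄ = (49 + 45 + 46 + 43 + 48 + 47 + 47 + 49 + 48 + 46 + 46)/11 = 46.7273
Numerator Σ_{t=1}^{10}(z_t−z̄)(z_{t+1}−z̄) = -1.1653
Denominator Σ(z_t−z̄)² = 32.1818
r_1 = -1.1653 / 32.1818 = -0.036

-0.036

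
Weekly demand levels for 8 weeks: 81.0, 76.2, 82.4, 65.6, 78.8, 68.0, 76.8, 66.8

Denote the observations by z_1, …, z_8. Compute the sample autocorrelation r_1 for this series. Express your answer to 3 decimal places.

-0.464

Mean z̄ = (81.0 + 76.2 + 82.4 + 65.6 + 78.8 + 68.0 + 76.8 + 66.8)/8 = 74.4500
Σ(z_t−z̄)(z_{t+1}−z̄) = (11.4625) + (13.9125) + (-70.3575) + (-38.4975) + (-28.0575) + (-15.1575) + (-17.9775) = -144.6725
Denominator Σ(z_t−z̄)² = 312.0600
r_1 = -144.6725 / 312.0600 = -0.464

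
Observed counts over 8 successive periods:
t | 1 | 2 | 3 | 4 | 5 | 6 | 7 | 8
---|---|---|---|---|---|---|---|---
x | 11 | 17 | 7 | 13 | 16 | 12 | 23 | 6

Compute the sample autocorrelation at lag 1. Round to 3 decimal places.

Mean x̄ = (11 + 17 + 7 + 13 + 16 + 12 + 23 + 6)/8 = 13.1250
Numerator Σ_{t=1}^{7}(x_t−x̄)(x_{t+1}−x̄) = -116.2656
Denominator Σ(x_t−x̄)² = 214.8750
r_1 = -116.2656 / 214.8750 = -0.541

-0.541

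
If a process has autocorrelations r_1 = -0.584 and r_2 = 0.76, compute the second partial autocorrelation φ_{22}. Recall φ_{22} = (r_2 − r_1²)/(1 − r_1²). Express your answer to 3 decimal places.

φ_{22} = (r_2 − r_1²) / (1 − r_1²)
r_1² = (-0.584)² = 0.341056
Numerator = 0.76 − 0.3411 = 0.4189; denominator = 1 − 0.3411 = 0.6589
φ_{22} = 0.4189 / 0.6589 = 0.636

0.636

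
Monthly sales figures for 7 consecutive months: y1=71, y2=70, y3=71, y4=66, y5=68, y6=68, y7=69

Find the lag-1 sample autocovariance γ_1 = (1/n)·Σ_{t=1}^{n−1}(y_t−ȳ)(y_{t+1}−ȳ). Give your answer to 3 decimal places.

Mean ȳ = (71 + 70 + 71 + 66 + 68 + 68 + 69)/7 = 69.0000
Σ_{t=1}^{6}(y_t−ȳ)(y_{t+1}−ȳ) = 2.0000
γ_1 = 2.0000 / 7 = 0.286

0.286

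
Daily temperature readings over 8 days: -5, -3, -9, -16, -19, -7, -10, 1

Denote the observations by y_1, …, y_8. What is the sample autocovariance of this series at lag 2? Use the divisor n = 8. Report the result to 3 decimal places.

-2.375

Mean ȳ = (-5 − 3 − 9 − 16 − 19 − 7 − 10 + 1)/8 = -8.5000
Deviations: 3.5000, 5.5000, -0.5000, -7.5000, -10.5000, 1.5000, -1.5000, 9.5000
Σ_{t=1}^{6}(y_t−ȳ)(y_{t+2}−ȳ) = -19.0000
γ_2 = -19.0000 / 8 = -2.375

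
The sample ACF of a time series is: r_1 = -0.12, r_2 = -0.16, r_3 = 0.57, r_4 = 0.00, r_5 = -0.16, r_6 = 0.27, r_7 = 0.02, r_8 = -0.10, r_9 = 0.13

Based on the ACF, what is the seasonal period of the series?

The largest autocorrelation is r_3 = 0.57, with a weaker echo at lag 6 (0.27); the remaining lags stay at or below 0.13.
The dominant spike at lag 3 indicates a seasonal period of 3.

3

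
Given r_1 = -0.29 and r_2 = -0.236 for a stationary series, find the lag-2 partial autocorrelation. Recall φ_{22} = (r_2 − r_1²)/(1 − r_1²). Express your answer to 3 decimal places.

φ_{22} = (r_2 − r_1²) / (1 − r_1²)
r_1² = (-0.29)² = 0.0841
Numerator = -0.236 − 0.0841 = -0.3201; denominator = 1 − 0.0841 = 0.9159
φ_{22} = -0.3201 / 0.9159 = -0.349

-0.349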